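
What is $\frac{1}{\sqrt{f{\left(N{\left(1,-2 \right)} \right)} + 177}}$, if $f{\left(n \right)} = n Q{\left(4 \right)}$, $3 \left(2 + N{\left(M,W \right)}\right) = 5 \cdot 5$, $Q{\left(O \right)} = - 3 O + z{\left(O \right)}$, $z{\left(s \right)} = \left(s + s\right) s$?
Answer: $\frac{\sqrt{2733}}{911} \approx 0.057385$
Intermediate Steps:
$z{\left(s \right)} = 2 s^{2}$ ($z{\left(s \right)} = 2 s s = 2 s^{2}$)
$Q{\left(O \right)} = - 3 O + 2 O^{2}$
$N{\left(M,W \right)} = \frac{19}{3}$ ($N{\left(M,W \right)} = -2 + \frac{5 \cdot 5}{3} = -2 + \frac{1}{3} \cdot 25 = -2 + \frac{25}{3} = \frac{19}{3}$)
$f{\left(n \right)} = 20 n$ ($f{\left(n \right)} = n 4 \left(-3 + 2 \cdot 4\right) = n 4 \left(-3 + 8\right) = n 4 \cdot 5 = n 20 = 20 n$)
$\frac{1}{\sqrt{f{\left(N{\left(1,-2 \right)} \right)} + 177}} = \frac{1}{\sqrt{20 \cdot \frac{19}{3} + 177}} = \frac{1}{\sqrt{\frac{380}{3} + 177}} = \frac{1}{\sqrt{\frac{911}{3}}} = \frac{1}{\frac{1}{3} \sqrt{2733}} = \frac{\sqrt{2733}}{911}$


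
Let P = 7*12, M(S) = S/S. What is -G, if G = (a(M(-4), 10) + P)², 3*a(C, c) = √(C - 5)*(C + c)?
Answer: -63020/9 - 1232*I ≈ -7002.2 - 1232.0*I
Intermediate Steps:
M(S) = 1
a(C, c) = √(-5 + C)*(C + c)/3 (a(C, c) = (√(C - 5)*(C + c))/3 = (√(-5 + C)*(C + c))/3 = √(-5 + C)*(C + c)/3)
P = 84
G = (84 + 22*I/3)² (G = (√(-5 + 1)*(1 + 10)/3 + 84)² = ((⅓)*√(-4)*11 + 84)² = ((⅓)*(2*I)*11 + 84)² = (22*I/3 + 84)² = (84 + 22*I/3)² ≈ 7002.2 + 1232.0*I)
-G = -(63020/9 + 1232*I) = -63020/9 - 1232*I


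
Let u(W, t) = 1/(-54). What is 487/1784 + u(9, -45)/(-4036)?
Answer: 3316891/12150378 ≈ 0.27299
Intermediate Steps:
u(W, t) = -1/54
487/1784 + u(9, -45)/(-4036) = 487/1784 - 1/54/(-4036) = 487*(1/1784) - 1/54*(-1/4036) = 487/1784 + 1/217944 = 3316891/12150378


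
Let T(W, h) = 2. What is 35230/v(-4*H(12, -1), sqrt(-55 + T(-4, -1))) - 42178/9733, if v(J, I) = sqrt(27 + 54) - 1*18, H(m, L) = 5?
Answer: -343273192/87597 ≈ -3918.8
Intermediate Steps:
v(J, I) = -9 (v(J, I) = sqrt(81) - 18 = 9 - 18 = -9)
35230/v(-4*H(12, -1), sqrt(-55 + T(-4, -1))) - 42178/9733 = 35230/(-9) - 42178/9733 = 35230*(-1/9) - 42178*1/9733 = -35230/9 - 42178/9733 = -343273192/87597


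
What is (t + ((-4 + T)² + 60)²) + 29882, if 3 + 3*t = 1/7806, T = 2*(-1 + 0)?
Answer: 915573547/23418 ≈ 39097.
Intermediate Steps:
T = -2 (T = 2*(-1) = -2)
t = -23417/23418 (t = -1 + (⅓)/7806 = -1 + (⅓)*(1/7806) = -1 + 1/23418 = -23417/23418 ≈ -0.99996)
(t + ((-4 + T)² + 60)²) + 29882 = (-23417/23418 + ((-4 - 2)² + 60)²) + 29882 = (-23417/23418 + ((-6)² + 60)²) + 29882 = (-23417/23418 + (36 + 60)²) + 29882 = (-23417/23418 + 96²) + 29882 = (-23417/23418 + 9216) + 29882 = 215796871/23418 + 29882 = 915573547/23418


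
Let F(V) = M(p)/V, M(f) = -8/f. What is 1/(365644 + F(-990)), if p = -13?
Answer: 6435/2352919136 ≈ 2.7349e-6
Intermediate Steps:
F(V) = 8/(13*V) (F(V) = (-8/(-13))/V = (-8*(-1/13))/V = 8/(13*V))
1/(365644 + F(-990)) = 1/(365644 + (8/13)/(-990)) = 1/(365644 + (8/13)*(-1/990)) = 1/(365644 - 4/6435) = 1/(2352919136/6435) = 6435/2352919136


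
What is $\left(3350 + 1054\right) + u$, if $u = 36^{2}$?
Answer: $5700$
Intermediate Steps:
$u = 1296$
$\left(3350 + 1054\right) + u = \left(3350 + 1054\right) + 1296 = 4404 + 1296 = 5700$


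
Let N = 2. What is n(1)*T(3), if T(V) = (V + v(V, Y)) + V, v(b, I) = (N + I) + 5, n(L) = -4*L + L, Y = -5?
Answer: -24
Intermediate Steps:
n(L) = -3*L
v(b, I) = 7 + I (v(b, I) = (2 + I) + 5 = 7 + I)
T(V) = 2 + 2*V (T(V) = (V + (7 - 5)) + V = (V + 2) + V = (2 + V) + V = 2 + 2*V)
n(1)*T(3) = (-3*1)*(2 + 2*3) = -3*(2 + 6) = -3*8 = -24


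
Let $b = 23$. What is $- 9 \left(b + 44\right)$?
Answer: $-603$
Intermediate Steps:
$- 9 \left(b + 44\right) = - 9 \left(23 + 44\right) = \left(-9\right) 67 = -603$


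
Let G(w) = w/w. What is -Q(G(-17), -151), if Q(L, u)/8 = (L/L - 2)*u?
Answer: -1208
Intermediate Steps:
G(w) = 1
Q(L, u) = -8*u (Q(L, u) = 8*((L/L - 2)*u) = 8*((1 - 2)*u) = 8*(-u) = -8*u)
-Q(G(-17), -151) = -(-8)*(-151) = -1*1208 = -1208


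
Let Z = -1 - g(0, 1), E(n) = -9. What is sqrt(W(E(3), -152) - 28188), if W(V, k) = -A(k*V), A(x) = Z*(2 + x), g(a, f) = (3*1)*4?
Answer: I*sqrt(10378) ≈ 101.87*I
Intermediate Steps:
g(a, f) = 12 (g(a, f) = 3*4 = 12)
Z = -13 (Z = -1 - 1*12 = -1 - 12 = -13)
A(x) = -26 - 13*x (A(x) = -13*(2 + x) = -26 - 13*x)
W(V, k) = 26 + 13*V*k (W(V, k) = -(-26 - 13*k*V) = -(-26 - 13*V*k) = 26 + 13*V*k)
sqrt(W(E(3), -152) - 28188) = sqrt((26 + 13*(-9)*(-152)) - 28188) = sqrt((26 + 17784) - 28188) = sqrt(17810 - 28188) = sqrt(-10378) = I*sqrt(10378)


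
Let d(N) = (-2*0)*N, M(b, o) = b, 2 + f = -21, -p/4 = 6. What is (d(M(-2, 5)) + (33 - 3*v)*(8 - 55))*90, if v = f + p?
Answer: -736020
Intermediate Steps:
p = -24 (p = -4*6 = -24)
f = -23 (f = -2 - 21 = -23)
v = -47 (v = -23 - 24 = -47)
d(N) = 0 (d(N) = 0*N = 0)
(d(M(-2, 5)) + (33 - 3*v)*(8 - 55))*90 = (0 + (33 - 3*(-47))*(8 - 55))*90 = (0 + (33 + 141)*(-47))*90 = (0 + 174*(-47))*90 = (0 - 8178)*90 = -8178*90 = -736020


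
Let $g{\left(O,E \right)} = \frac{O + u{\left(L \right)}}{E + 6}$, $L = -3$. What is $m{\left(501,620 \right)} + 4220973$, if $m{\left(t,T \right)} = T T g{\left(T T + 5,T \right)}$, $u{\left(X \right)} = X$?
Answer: $\frac{75203228949}{313} \approx 2.4027 \cdot 10^{8}$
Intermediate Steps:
$g{\left(O,E \right)} = \frac{-3 + O}{6 + E}$ ($g{\left(O,E \right)} = \frac{O - 3}{E + 6} = \frac{-3 + O}{6 + E}$)
$m{\left(t,T \right)} = \frac{T^{2} \left(2 + T^{2}\right)}{6 + T}$ ($m{\left(t,T \right)} = T T \frac{-3 + \left(T T + 5\right)}{6 + T} = T^{2} \frac{-3 + \left(T^{2} + 5\right)}{6 + T} = T^{2} \frac{-3 + \left(5 + T^{2}\right)}{6 + T} = T^{2} \frac{2 + T^{2}}{6 + T} = \frac{T^{2} \left(2 + T^{2}\right)}{6 + T}$)
$m{\left(501,620 \right)} + 4220973 = \frac{620^{2} \left(2 + 620^{2}\right)}{6 + 620} + 4220973 = \frac{384400 \left(2 + 384400\right)}{626} + 4220973 = 384400 \cdot \frac{1}{626} \cdot 384402 + 4220973 = \frac{73882064400}{313} + 4220973 = \frac{75203228949}{313}$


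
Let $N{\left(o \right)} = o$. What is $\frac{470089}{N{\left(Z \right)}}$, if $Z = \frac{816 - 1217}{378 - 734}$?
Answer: $\frac{167351684}{401} \approx 4.1734 \cdot 10^{5}$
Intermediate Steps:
$Z = \frac{401}{356}$ ($Z = - \frac{401}{-356} = \left(-401\right) \left(- \frac{1}{356}\right) = \frac{401}{356} \approx 1.1264$)
$\frac{470089}{N{\left(Z \right)}} = \frac{470089}{\frac{401}{356}} = 470089 \cdot \frac{356}{401} = \frac{167351684}{401}$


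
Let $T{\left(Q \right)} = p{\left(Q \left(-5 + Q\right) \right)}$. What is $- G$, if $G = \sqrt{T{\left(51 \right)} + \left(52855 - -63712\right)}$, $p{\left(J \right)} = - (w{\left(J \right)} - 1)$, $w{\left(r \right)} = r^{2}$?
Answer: $- 18 i \sqrt{16627} \approx - 2321.0 i$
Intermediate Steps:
$p{\left(J \right)} = 1 - J^{2}$ ($p{\left(J \right)} = - (J^{2} - 1) = - (-1 + J^{2}) = 1 - J^{2}$)
$T{\left(Q \right)} = 1 - Q^{2} \left(-5 + Q\right)^{2}$ ($T{\left(Q \right)} = 1 - \left(Q \left(-5 + Q\right)\right)^{2} = 1 - Q^{2} \left(-5 + Q\right)^{2}$)
$G = 18 i \sqrt{16627}$ ($G = \sqrt{\left(1 - 51^{2} \left(-5 + 51\right)^{2}\right) + \left(52855 - -63712\right)} = \sqrt{\left(1 - 2601 \cdot 46^{2}\right) + \left(52855 + 63712\right)} = \sqrt{\left(1 - 2601 \cdot 2116\right) + 116567} = \sqrt{\left(1 - 5503716\right) + 116567} = \sqrt{-5503715 + 116567} = \sqrt{-5387148} = 18 i \sqrt{16627} \approx 2321.0 i$)
$- G = - 18 i \sqrt{16627}$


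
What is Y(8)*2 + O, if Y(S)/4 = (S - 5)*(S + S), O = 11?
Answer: 395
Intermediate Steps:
Y(S) = 8*S*(-5 + S) (Y(S) = 4*((S - 5)*(S + S)) = 4*((-5 + S)*(2*S)) = 4*(2*S*(-5 + S)) = 8*S*(-5 + S))
Y(8)*2 + O = (8*8*(-5 + 8))*2 + 11 = (8*8*3)*2 + 11 = 192*2 + 11 = 384 + 11 = 395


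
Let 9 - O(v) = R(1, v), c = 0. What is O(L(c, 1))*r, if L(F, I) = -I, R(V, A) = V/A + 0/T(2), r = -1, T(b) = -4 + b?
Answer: -10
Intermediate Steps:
R(V, A) = V/A (R(V, A) = V/A + 0/(-4 + 2) = V/A + 0/(-2) = V/A + 0*(-1/2) = V/A + 0 = V/A)
O(v) = 9 - 1/v
O(L(c, 1))*r = (9 - 1/((-1*1)))*(-1) = (9 - 1/(-1))*(-1) = (9 - 1*(-1))*(-1) = (9 + 1)*(-1) = 10*(-1) = -10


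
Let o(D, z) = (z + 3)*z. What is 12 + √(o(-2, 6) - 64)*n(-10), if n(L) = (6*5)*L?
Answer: 12 - 300*I*√10 ≈ 12.0 - 948.68*I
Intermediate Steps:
o(D, z) = z*(3 + z) (o(D, z) = (3 + z)*z = z*(3 + z))
n(L) = 30*L
12 + √(o(-2, 6) - 64)*n(-10) = 12 + √(6*(3 + 6) - 64)*(30*(-10)) = 12 + √(6*9 - 64)*(-300) = 12 + √(54 - 64)*(-300) = 12 + √(-10)*(-300) = 12 + (I*√10)*(-300) = 12 - 300*I*√10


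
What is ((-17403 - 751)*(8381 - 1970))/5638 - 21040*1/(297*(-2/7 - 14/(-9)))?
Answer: -1925547130/93027 ≈ -20699.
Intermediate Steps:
((-17403 - 751)*(8381 - 1970))/5638 - 21040*1/(297*(-2/7 - 14/(-9))) = -18154*6411*(1/5638) - 21040*1/(297*(-2*⅐ - 14*(-⅑))) = -116385294*1/5638 - 21040*1/(297*(-2/7 + 14/9)) = -58192647/2819 - 21040/(((80/63)*33)*9) = -58192647/2819 - 21040/((880/21)*9) = -58192647/2819 - 21040/2640/7 = -58192647/2819 - 21040*7/2640 = -58192647/2819 - 1841/33 = -1925547130/93027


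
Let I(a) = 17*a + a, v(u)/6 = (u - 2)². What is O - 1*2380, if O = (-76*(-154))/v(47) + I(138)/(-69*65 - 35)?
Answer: -3267052963/1372950 ≈ -2379.6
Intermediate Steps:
v(u) = 6*(-2 + u)² (v(u) = 6*(u - 2)² = 6*(-2 + u)²)
I(a) = 18*a
O = 568037/1372950 (O = (-76*(-154))/((6*(-2 + 47)²)) + (18*138)/(-69*65 - 35) = 11704/((6*45²)) + 2484/(-4485 - 35) = 11704/((6*2025)) + 2484/(-4520) = 11704/12150 + 2484*(-1/4520) = 11704*(1/12150) - 621/1130 = 5852/6075 - 621/1130 = 568037/1372950 ≈ 0.41373)
O - 1*2380 = 568037/1372950 - 1*2380 = 568037/1372950 - 2380 = -3267052963/1372950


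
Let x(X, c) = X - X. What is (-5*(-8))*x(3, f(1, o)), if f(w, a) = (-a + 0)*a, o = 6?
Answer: 0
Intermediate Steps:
f(w, a) = -a² (f(w, a) = (-a)*a = -a²)
x(X, c) = 0
(-5*(-8))*x(3, f(1, o)) = -5*(-8)*0 = 40*0 = 0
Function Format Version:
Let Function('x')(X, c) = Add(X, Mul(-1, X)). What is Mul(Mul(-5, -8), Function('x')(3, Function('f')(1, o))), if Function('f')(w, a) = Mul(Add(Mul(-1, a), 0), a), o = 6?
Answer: 0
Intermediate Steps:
Function('f')(w, a) = Mul(-1, Pow(a, 2)) (Function('f')(w, a) = Mul(Mul(-1, a), a) = Mul(-1, Pow(a, 2)))
Function('x')(X, c) = 0
Mul(Mul(-5, -8), Function('x')(3, Function('f')(1, o))) = Mul(Mul(-5, -8), 0) = Mul(40, 0) = 0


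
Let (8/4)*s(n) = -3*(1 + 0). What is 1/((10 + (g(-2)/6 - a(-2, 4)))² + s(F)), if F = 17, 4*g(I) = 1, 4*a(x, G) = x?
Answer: 576/63145 ≈ 0.0091219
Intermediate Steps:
a(x, G) = x/4
g(I) = ¼ (g(I) = (¼)*1 = ¼)
s(n) = -3/2 (s(n) = (-3*(1 + 0))/2 = (-3*1)/2 = (½)*(-3) = -3/2)
1/((10 + (g(-2)/6 - a(-2, 4)))² + s(F)) = 1/((10 + ((¼)/6 - (-2)/4))² - 3/2) = 1/((10 + ((¼)*(⅙) - 1*(-½)))² - 3/2) = 1/((10 + (1/24 + ½))² - 3/2) = 1/((10 + 13/24)² - 3/2) = 1/((253/24)² - 3/2) = 1/(64009/576 - 3/2) = 1/(63145/576) = 576/63145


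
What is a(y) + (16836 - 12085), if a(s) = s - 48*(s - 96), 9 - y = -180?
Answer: 476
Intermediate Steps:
y = 189 (y = 9 - 1*(-180) = 9 + 180 = 189)
a(s) = 4608 - 47*s (a(s) = s - 48*(-96 + s) = s + (4608 - 48*s) = 4608 - 47*s)
a(y) + (16836 - 12085) = (4608 - 47*189) + (16836 - 12085) = (4608 - 8883) + 4751 = -4275 + 4751 = 476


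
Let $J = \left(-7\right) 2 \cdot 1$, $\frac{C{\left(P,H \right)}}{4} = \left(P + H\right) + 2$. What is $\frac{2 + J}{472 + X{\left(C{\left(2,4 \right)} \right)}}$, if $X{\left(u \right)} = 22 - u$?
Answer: $- \frac{2}{77} \approx -0.025974$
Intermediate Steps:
$C{\left(P,H \right)} = 8 + 4 H + 4 P$ ($C{\left(P,H \right)} = 4 \left(\left(P + H\right) + 2\right) = 4 \left(\left(H + P\right) + 2\right) = 4 \left(2 + H + P\right) = 8 + 4 H + 4 P$)
$J = -14$ ($J = \left(-14\right) 1 = -14$)
$\frac{2 + J}{472 + X{\left(C{\left(2,4 \right)} \right)}} = \frac{2 - 14}{472 - \left(-14 + 8 + 16\right)} = - \frac{12}{472 + \left(22 - \left(8 + 16 + 8\right)\right)} = - \frac{12}{472 + \left(22 - 32\right)} = - \frac{12}{472 - 10} = - \frac{12}{462} = \left(-12\right) \frac{1}{462} = - \frac{2}{77}$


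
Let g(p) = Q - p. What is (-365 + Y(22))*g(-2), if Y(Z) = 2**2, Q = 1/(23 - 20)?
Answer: -2527/3 ≈ -842.33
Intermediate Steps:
Q = 1/3 ≈ 0.33333
g(p) = 1/3 - p
Y(Z) = 4
(-365 + Y(22))*g(-2) = (-365 + 4)*(1/3 - 1*(-2)) = -361*(1/3 + 2) = -361*7/3 = -2527/3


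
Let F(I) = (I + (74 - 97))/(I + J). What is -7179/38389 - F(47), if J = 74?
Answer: -1789995/4645069 ≈ -0.38535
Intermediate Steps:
F(I) = (-23 + I)/(74 + I) (F(I) = (I + (74 - 97))/(I + 74) = (I - 23)/(74 + I) = (-23 + I)/(74 + I))
-7179/38389 - F(47) = -7179/38389 - (-23 + 47)/(74 + 47) = -7179*1/38389 - 24/121 = -7179/38389 - 24/121 = -1789995/4645069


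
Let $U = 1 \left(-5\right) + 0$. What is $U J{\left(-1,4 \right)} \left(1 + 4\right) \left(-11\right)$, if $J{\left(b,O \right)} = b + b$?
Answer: $-550$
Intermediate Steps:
$U = -5$ ($U = -5 + 0 = -5$)
$J{\left(b,O \right)} = 2 b$
$U J{\left(-1,4 \right)} \left(1 + 4\right) \left(-11\right) = - 5 \cdot 2 \left(-1\right) \left(1 + 4\right) \left(-11\right) = - 5 \left(\left(-2\right) 5\right) \left(-11\right) = \left(-5\right) \left(-10\right) \left(-11\right) = 50 \left(-11\right) = -550$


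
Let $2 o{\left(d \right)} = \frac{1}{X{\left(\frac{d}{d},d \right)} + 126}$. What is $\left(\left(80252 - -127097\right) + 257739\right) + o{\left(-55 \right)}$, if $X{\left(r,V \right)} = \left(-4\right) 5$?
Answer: $\frac{98598657}{212} \approx 4.6509 \cdot 10^{5}$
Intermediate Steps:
$X{\left(r,V \right)} = -20$
$o{\left(d \right)} = \frac{1}{212}$ ($o{\left(d \right)} = \frac{1}{2 \left(-20 + 126\right)} = \frac{1}{2 \cdot 106} = \frac{1}{2} \cdot \frac{1}{106} = \frac{1}{212}$)
$\left(\left(80252 - -127097\right) + 257739\right) + o{\left(-55 \right)} = \left(\left(80252 - -127097\right) + 257739\right) + \frac{1}{212} = \left(\left(80252 + 127097\right) + 257739\right) + \frac{1}{212} = \left(207349 + 257739\right) + \frac{1}{212} = 465088 + \frac{1}{212} = \frac{98598657}{212}$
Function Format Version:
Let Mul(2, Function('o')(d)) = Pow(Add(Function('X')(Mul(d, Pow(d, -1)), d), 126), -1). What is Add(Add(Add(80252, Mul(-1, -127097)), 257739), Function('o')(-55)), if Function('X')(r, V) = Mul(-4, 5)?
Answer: Rational(98598657, 212) ≈ 4.6509e+5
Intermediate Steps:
Function('X')(r, V) = -20
Function('o')(d) = Rational(1, 212) (Function('o')(d) = Mul(Rational(1, 2), Pow(Add(-20, 126), -1)) = Mul(Rational(1, 2), Pow(106, -1)) = Mul(Rational(1, 2), Rational(1, 106)) = Rational(1, 212))
Add(Add(Add(80252, Mul(-1, -127097)), 257739), Function('o')(-55)) = Add(Add(Add(80252, Mul(-1, -127097)), 257739), Rational(1, 212)) = Add(Add(Add(80252, 127097), 257739), Rational(1, 212)) = Add(Add(207349, 257739), Rational(1, 212)) = Add(465088, Rational(1, 212)) = Rational(98598657, 212)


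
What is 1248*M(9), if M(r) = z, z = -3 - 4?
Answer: -8736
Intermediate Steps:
z = -7
M(r) = -7
1248*M(9) = 1248*(-7) = -8736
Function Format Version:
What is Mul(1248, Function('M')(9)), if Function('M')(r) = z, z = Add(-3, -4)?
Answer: -8736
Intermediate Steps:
z = -7
Function('M')(r) = -7
Mul(1248, Function('M')(9)) = Mul(1248, -7) = -8736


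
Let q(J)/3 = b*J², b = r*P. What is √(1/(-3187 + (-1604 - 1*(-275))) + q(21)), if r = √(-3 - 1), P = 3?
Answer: √(-1129 + 40472401032*I)/2258 ≈ 63.0 + 63.0*I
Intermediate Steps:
r = 2*I (r = √(-4) = 2*I ≈ 2.0*I)
b = 6*I (b = (2*I)*3 = 6*I ≈ 6.0*I)
q(J) = 18*I*J² (q(J) = 3*((6*I)*J²) = 3*(6*I*J²) = 18*I*J²)
√(1/(-3187 + (-1604 - 1*(-275))) + q(21)) = √(1/(-3187 + (-1604 - 1*(-275))) + 18*I*21²) = √(1/(-3187 + (-1604 + 275)) + 18*I*441) = √(1/(-3187 - 1329) + 7938*I) = √(1/(-4516) + 7938*I) = √(-1/4516 + 7938*I)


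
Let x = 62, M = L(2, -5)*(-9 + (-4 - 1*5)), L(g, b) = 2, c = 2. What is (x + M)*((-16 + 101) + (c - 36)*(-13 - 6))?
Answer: 19006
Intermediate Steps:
M = -36 (M = 2*(-9 + (-4 - 1*5)) = 2*(-9 + (-4 - 5)) = 2*(-9 - 9) = 2*(-18) = -36)
(x + M)*((-16 + 101) + (c - 36)*(-13 - 6)) = (62 - 36)*((-16 + 101) + (2 - 36)*(-13 - 6)) = 26*(85 - 34*(-19)) = 26*(85 + 646) = 26*731 = 19006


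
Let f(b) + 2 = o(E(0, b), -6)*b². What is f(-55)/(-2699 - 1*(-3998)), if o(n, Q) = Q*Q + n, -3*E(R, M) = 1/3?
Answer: 977057/11691 ≈ 83.573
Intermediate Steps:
E(R, M) = -⅑ (E(R, M) = -⅓/3 = -⅓*⅓ = -⅑)
o(n, Q) = n + Q² (o(n, Q) = Q² + n = n + Q²)
f(b) = -2 + 323*b²/9 (f(b) = -2 + (-⅑ + (-6)²)*b² = -2 + (-⅑ + 36)*b² = -2 + 323*b²/9)
f(-55)/(-2699 - 1*(-3998)) = (-2 + (323/9)*(-55)²)/(-2699 - 1*(-3998)) = (-2 + (323/9)*3025)/(-2699 + 3998) = (-2 + 977075/9)/1299 = (977057/9)*(1/1299) = 977057/11691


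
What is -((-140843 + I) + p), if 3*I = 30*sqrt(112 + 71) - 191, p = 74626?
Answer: 198842/3 - 10*sqrt(183) ≈ 66145.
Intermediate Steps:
I = -191/3 + 10*sqrt(183) (I = (30*sqrt(112 + 71) - 191)/3 = (30*sqrt(183) - 191)/3 = (-191 + 30*sqrt(183))/3 = -191/3 + 10*sqrt(183) ≈ 71.611)
-((-140843 + I) + p) = -((-140843 + (-191/3 + 10*sqrt(183))) + 74626) = -((-422720/3 + 10*sqrt(183)) + 74626) = -(-198842/3 + 10*sqrt(183)) = 198842/3 - 10*sqrt(183)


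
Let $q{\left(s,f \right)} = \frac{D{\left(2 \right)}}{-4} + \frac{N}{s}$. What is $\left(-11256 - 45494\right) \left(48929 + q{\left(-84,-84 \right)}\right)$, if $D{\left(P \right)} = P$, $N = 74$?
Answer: $- \frac{58309490000}{21} \approx -2.7766 \cdot 10^{9}$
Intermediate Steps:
$q{\left(s,f \right)} = - \frac{1}{2} + \frac{74}{s}$ ($q{\left(s,f \right)} = \frac{2}{-4} + \frac{74}{s} = 2 \left(- \frac{1}{4}\right) + \frac{74}{s} = - \frac{1}{2} + \frac{74}{s}$)
$\left(-11256 - 45494\right) \left(48929 + q{\left(-84,-84 \right)}\right) = \left(-11256 - 45494\right) \left(48929 + \frac{148 - -84}{2 \left(-84\right)}\right) = - 56750 \left(48929 + \frac{1}{2} \left(- \frac{1}{84}\right) \left(148 + 84\right)\right) = - 56750 \left(48929 + \frac{1}{2} \left(- \frac{1}{84}\right) 232\right) = - 56750 \left(48929 - \frac{29}{21}\right) = \left(-56750\right) \frac{1027480}{21} = - \frac{58309490000}{21}$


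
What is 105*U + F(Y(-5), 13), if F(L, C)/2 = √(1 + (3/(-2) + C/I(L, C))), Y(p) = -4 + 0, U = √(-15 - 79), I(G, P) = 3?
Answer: √138/3 + 105*I*√94 ≈ 3.9158 + 1018.0*I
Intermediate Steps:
U = I*√94 (U = √(-94) = I*√94 ≈ 9.6954*I)
Y(p) = -4
F(L, C) = 2*√(-½ + C/3) (F(L, C) = 2*√(1 + (3/(-2) + C/3)) = 2*√(1 + (3*(-½) + C*(⅓))) = 2*√(1 + (-3/2 + C/3)) = 2*√(-½ + C/3))
105*U + F(Y(-5), 13) = 105*(I*√94) + √(-18 + 12*13)/3 = 105*I*√94 + √(-18 + 156)/3 = 105*I*√94 + √138/3 = √138/3 + 105*I*√94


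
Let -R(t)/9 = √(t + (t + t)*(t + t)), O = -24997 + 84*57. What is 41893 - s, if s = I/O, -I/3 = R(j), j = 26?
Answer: 41893 + 27*√2730/20209 ≈ 41893.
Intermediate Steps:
O = -20209 (O = -24997 + 4788 = -20209)
R(t) = -9*√(t + 4*t²) (R(t) = -9*√(t + (t + t)*(t + t)) = -9*√(t + (2*t)*(2*t)) = -9*√(t + 4*t²))
I = 27*√2730 (I = -(-27)*√(26*(1 + 4*26)) = -(-27)*√(26*(1 + 104)) = -(-27)*√(26*105) = -(-27)*√2730 = 27*√2730 ≈ 1410.7)
s = -27*√2730/20209 (s = (27*√2730)/(-20209) = (27*√2730)*(-1/20209) = -27*√2730/20209 ≈ -0.069807)
41893 - s = 41893 - (-27)*√2730/20209 = 41893 + 27*√2730/20209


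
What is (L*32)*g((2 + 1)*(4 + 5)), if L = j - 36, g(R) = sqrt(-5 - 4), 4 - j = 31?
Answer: -6048*I ≈ -6048.0*I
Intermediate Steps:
j = -27 (j = 4 - 1*31 = 4 - 31 = -27)
g(R) = 3*I (g(R) = sqrt(-9) = 3*I)
L = -63 (L = -27 - 36 = -63)
(L*32)*g((2 + 1)*(4 + 5)) = (-63*32)*(3*I) = -6048*I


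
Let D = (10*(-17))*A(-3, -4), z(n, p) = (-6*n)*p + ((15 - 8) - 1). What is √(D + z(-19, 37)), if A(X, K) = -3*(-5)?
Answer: 3*√186 ≈ 40.915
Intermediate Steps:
A(X, K) = 15
z(n, p) = 6 - 6*n*p (z(n, p) = -6*n*p + (7 - 1) = -6*n*p + 6 = 6 - 6*n*p)
D = -2550 (D = (10*(-17))*15 = -170*15 = -2550)
√(D + z(-19, 37)) = √(-2550 + (6 - 6*(-19)*37)) = √(-2550 + (6 + 4218)) = √(-2550 + 4224) = √1674 = 3*√186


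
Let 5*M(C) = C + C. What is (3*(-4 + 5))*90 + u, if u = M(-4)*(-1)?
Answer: 1358/5 ≈ 271.60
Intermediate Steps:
M(C) = 2*C/5 (M(C) = (C + C)/5 = (2*C)/5 = 2*C/5)
u = 8/5 (u = ((⅖)*(-4))*(-1) = -8/5*(-1) = 8/5 ≈ 1.6000)
(3*(-4 + 5))*90 + u = (3*(-4 + 5))*90 + 8/5 = (3*1)*90 + 8/5 = 3*90 + 8/5 = 270 + 8/5 = 1358/5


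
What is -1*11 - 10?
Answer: -21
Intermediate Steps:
-1*11 - 10 = -11 - 10 = -21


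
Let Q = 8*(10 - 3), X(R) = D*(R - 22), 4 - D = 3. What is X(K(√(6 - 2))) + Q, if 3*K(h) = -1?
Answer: 101/3 ≈ 33.667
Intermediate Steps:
D = 1 (D = 4 - 1*3 = 4 - 3 = 1)
K(h) = -⅓ (K(h) = (⅓)*(-1) = -⅓)
X(R) = -22 + R (X(R) = 1*(R - 22) = 1*(-22 + R) = -22 + R)
Q = 56 (Q = 8*7 = 56)
X(K(√(6 - 2))) + Q = (-22 - ⅓) + 56 = -67/3 + 56 = 101/3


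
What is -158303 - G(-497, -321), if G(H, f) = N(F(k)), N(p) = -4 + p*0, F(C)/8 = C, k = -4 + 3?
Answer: -158299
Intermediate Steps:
k = -1
F(C) = 8*C
N(p) = -4 (N(p) = -4 + 0 = -4)
G(H, f) = -4
-158303 - G(-497, -321) = -158303 - 1*(-4) = -158303 + 4 = -158299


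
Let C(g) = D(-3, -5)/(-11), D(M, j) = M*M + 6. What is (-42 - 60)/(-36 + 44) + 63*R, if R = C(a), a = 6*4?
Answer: -4341/44 ≈ -98.659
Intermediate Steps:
a = 24
D(M, j) = 6 + M**2 (D(M, j) = M**2 + 6 = 6 + M**2)
C(g) = -15/11 (C(g) = (6 + (-3)**2)/(-11) = (6 + 9)*(-1/11) = 15*(-1/11) = -15/11)
R = -15/11 ≈ -1.3636
(-42 - 60)/(-36 + 44) + 63*R = (-42 - 60)/(-36 + 44) + 63*(-15/11) = -102/8 - 945/11 = -102*1/8 - 945/11 = -51/4 - 945/11 = -4341/44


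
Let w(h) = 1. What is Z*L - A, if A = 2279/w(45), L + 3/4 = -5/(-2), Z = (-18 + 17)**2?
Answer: -9109/4 ≈ -2277.3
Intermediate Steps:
Z = 1 (Z = (-1)**2 = 1)
L = 7/4 (L = -3/4 - 5/(-2) = -3/4 - 5*(-1/2) = -3/4 + 5/2 = 7/4 ≈ 1.7500)
A = 2279 (A = 2279/1 = 2279*1 = 2279)
Z*L - A = 1*(7/4) - 1*2279 = 7/4 - 2279 = -9109/4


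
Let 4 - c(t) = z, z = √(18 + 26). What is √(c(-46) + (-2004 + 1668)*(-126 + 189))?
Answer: √(-21164 - 2*√11) ≈ 145.5*I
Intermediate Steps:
z = 2*√11 (z = √44 = 2*√11 ≈ 6.6332)
c(t) = 4 - 2*√11
√(c(-46) + (-2004 + 1668)*(-126 + 189)) = √((4 - 2*√11) + (-2004 + 1668)*(-126 + 189)) = √((4 - 2*√11) - 336*63) = √((4 - 2*√11) - 21168) = √(-21164 - 2*√11)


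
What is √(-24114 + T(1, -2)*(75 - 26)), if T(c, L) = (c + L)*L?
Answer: 4*I*√1501 ≈ 154.97*I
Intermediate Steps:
T(c, L) = L*(L + c) (T(c, L) = (L + c)*L = L*(L + c))
√(-24114 + T(1, -2)*(75 - 26)) = √(-24114 + (-2*(-2 + 1))*(75 - 26)) = √(-24114 - 2*(-1)*49) = √(-24114 + 2*49) = √(-24114 + 98) = √(-24016) = 4*I*√1501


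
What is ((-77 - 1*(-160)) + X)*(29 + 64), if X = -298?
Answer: -19995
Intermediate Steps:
((-77 - 1*(-160)) + X)*(29 + 64) = ((-77 - 1*(-160)) - 298)*(29 + 64) = ((-77 + 160) - 298)*93 = (83 - 298)*93 = -215*93 = -19995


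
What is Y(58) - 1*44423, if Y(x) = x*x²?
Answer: 150689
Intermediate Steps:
Y(x) = x³
Y(58) - 1*44423 = 58³ - 1*44423 = 195112 - 44423 = 150689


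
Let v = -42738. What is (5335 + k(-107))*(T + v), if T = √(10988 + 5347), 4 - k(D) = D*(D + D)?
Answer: 750436542 - 579447*√15 ≈ 7.4819e+8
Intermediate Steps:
k(D) = 4 - 2*D² (k(D) = 4 - D*(D + D) = 4 - D*2*D = 4 - 2*D²)
T = 33*√15 (T = √16335 = 33*√15 ≈ 127.81)
(5335 + k(-107))*(T + v) = (5335 + (4 - 2*(-107)²))*(33*√15 - 42738) = (5335 + (4 - 2*11449))*(-42738 + 33*√15) = (5335 + (4 - 22898))*(-42738 + 33*√15) = (5335 - 22894)*(-42738 + 33*√15) = -17559*(-42738 + 33*√15) = 750436542 - 579447*√15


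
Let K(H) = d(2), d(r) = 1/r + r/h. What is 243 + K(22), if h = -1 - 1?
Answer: 485/2 ≈ 242.50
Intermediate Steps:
h = -2
d(r) = 1/r - r/2 (d(r) = 1/r + r/(-2) = 1/r + r*(-1/2) = 1/r - r/2)
K(H) = -1/2 (K(H) = 1/2 - 1/2*2 = 1/2 - 1 = -1/2)
243 + K(22) = 243 - 1/2 = 485/2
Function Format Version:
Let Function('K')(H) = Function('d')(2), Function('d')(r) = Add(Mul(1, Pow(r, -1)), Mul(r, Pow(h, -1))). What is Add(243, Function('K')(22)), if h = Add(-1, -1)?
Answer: Rational(485, 2) ≈ 242.50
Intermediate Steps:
h = -2
Function('d')(r) = Add(Pow(r, -1), Mul(Rational(-1, 2), r)) (Function('d')(r) = Add(Mul(1, Pow(r, -1)), Mul(r, Pow(-2, -1))) = Add(Pow(r, -1), Mul(r, Rational(-1, 2))) = Add(Pow(r, -1), Mul(Rational(-1, 2), r)))
Function('K')(H) = Rational(-1, 2) (Function('K')(H) = Add(Pow(2, -1), Mul(Rational(-1, 2), 2)) = Add(Rational(1, 2), -1) = Rational(-1, 2))
Add(243, Function('K')(22)) = Add(243, Rational(-1, 2)) = Rational(485, 2)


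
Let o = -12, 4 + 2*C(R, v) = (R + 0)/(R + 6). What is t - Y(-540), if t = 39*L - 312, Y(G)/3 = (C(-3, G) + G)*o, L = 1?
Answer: -19803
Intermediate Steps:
C(R, v) = -2 + R/(2*(6 + R)) (C(R, v) = -2 + ((R + 0)/(R + 6))/2 = -2 + (R/(6 + R))/2 = -2 + R/(2*(6 + R)))
Y(G) = 90 - 36*G (Y(G) = 3*((3*(-8 - 1*(-3))/(2*(6 - 3)) + G)*(-12)) = 3*(((3/2)*(-8 + 3)/3 + G)*(-12)) = 3*(((3/2)*(⅓)*(-5) + G)*(-12)) = 3*((-5/2 + G)*(-12)) = 3*(30 - 12*G) = 90 - 36*G)
t = -273 (t = 39*1 - 312 = 39 - 312 = -273)
t - Y(-540) = -273 - (90 - 36*(-540)) = -273 - (90 + 19440) = -273 - 1*19530 = -273 - 19530 = -19803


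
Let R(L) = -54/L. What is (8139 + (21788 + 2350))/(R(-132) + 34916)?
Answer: 710094/768161 ≈ 0.92441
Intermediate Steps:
(8139 + (21788 + 2350))/(R(-132) + 34916) = (8139 + (21788 + 2350))/(-54/(-132) + 34916) = (8139 + 24138)/(-54*(-1/132) + 34916) = 32277/(9/22 + 34916) = 32277/(768161/22) = 32277*(22/768161) = 710094/768161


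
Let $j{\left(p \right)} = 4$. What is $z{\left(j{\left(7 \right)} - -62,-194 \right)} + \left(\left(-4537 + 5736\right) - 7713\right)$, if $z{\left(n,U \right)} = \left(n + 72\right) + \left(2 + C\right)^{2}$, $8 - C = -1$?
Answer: $-6255$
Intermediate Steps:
$C = 9$ ($C = 8 - -1 = 8 + 1 = 9$)
$z{\left(n,U \right)} = 193 + n$ ($z{\left(n,U \right)} = \left(n + 72\right) + \left(2 + 9\right)^{2} = \left(72 + n\right) + 11^{2} = \left(72 + n\right) + 121 = 193 + n$)
$z{\left(j{\left(7 \right)} - -62,-194 \right)} + \left(\left(-4537 + 5736\right) - 7713\right) = \left(193 + \left(4 - -62\right)\right) + \left(\left(-4537 + 5736\right) - 7713\right) = \left(193 + \left(4 + 62\right)\right) + \left(1199 - 7713\right) = \left(193 + 66\right) - 6514 = 259 - 6514 = -6255$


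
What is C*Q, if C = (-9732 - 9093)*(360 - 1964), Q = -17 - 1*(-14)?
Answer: -90585900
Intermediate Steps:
Q = -3 (Q = -17 + 14 = -3)
C = 30195300 (C = -18825*(-1604) = 30195300)
C*Q = 30195300*(-3) = -90585900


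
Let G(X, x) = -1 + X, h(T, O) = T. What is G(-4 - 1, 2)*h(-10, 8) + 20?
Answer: 80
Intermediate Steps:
G(-4 - 1, 2)*h(-10, 8) + 20 = (-1 + (-4 - 1))*(-10) + 20 = (-1 - 5)*(-10) + 20 = -6*(-10) + 20 = 60 + 20 = 80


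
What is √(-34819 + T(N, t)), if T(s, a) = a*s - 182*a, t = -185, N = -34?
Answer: √5141 ≈ 71.701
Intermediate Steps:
T(s, a) = -182*a + a*s
√(-34819 + T(N, t)) = √(-34819 - 185*(-182 - 34)) = √(-34819 - 185*(-216)) = √(-34819 + 39960) = √5141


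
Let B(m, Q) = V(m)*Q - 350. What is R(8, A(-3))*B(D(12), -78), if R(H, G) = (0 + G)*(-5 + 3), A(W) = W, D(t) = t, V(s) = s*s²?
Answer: -810804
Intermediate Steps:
V(s) = s³
B(m, Q) = -350 + Q*m³ (B(m, Q) = m³*Q - 350 = Q*m³ - 350 = -350 + Q*m³)
R(H, G) = -2*G (R(H, G) = G*(-2) = -2*G)
R(8, A(-3))*B(D(12), -78) = (-2*(-3))*(-350 - 78*12³) = 6*(-350 - 78*1728) = 6*(-350 - 134784) = 6*(-135134) = -810804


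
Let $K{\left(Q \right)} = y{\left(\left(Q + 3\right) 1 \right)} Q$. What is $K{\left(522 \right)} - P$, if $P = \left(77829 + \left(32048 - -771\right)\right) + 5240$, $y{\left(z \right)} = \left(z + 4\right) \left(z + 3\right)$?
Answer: $145684976$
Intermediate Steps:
$y{\left(z \right)} = \left(3 + z\right) \left(4 + z\right)$ ($y{\left(z \right)} = \left(4 + z\right) \left(3 + z\right) = \left(3 + z\right) \left(4 + z\right)$)
$K{\left(Q \right)} = Q \left(33 + \left(3 + Q\right)^{2} + 7 Q\right)$ ($K{\left(Q \right)} = \left(12 + \left(\left(Q + 3\right) 1\right)^{2} + 7 \left(Q + 3\right) 1\right) Q = \left(12 + \left(\left(3 + Q\right) 1\right)^{2} + 7 \left(3 + Q\right) 1\right) Q = \left(12 + \left(3 + Q\right)^{2} + 7 \left(3 + Q\right)\right) Q = \left(12 + \left(3 + Q\right)^{2} + \left(21 + 7 Q\right)\right) Q = \left(33 + \left(3 + Q\right)^{2} + 7 Q\right) Q = Q \left(33 + \left(3 + Q\right)^{2} + 7 Q\right)$)
$P = 115888$ ($P = \left(77829 + \left(32048 + 771\right)\right) + 5240 = \left(77829 + 32819\right) + 5240 = 110648 + 5240 = 115888$)
$K{\left(522 \right)} - P = 522 \left(42 + 522^{2} + 13 \cdot 522\right) - 115888 = 522 \left(42 + 272484 + 6786\right) - 115888 = 522 \cdot 279312 - 115888 = 145800864 - 115888 = 145684976$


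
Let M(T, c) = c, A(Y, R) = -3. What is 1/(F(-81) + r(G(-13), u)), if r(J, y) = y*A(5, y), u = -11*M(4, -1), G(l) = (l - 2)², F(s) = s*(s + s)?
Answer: 1/13089 ≈ 7.6400e-5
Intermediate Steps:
F(s) = 2*s² (F(s) = s*(2*s) = 2*s²)
G(l) = (-2 + l)²
u = 11 (u = -11*(-1) = 11)
r(J, y) = -3*y (r(J, y) = y*(-3) = -3*y)
1/(F(-81) + r(G(-13), u)) = 1/(2*(-81)² - 3*11) = 1/(2*6561 - 33) = 1/(13122 - 33) = 1/13089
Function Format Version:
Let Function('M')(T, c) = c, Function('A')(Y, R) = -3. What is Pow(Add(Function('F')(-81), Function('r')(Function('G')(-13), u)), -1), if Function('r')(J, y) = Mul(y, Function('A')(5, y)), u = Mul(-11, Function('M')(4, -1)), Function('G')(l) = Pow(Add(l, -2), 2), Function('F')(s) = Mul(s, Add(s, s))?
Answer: Rational(1, 13089) ≈ 7.6400e-5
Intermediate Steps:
Function('F')(s) = Mul(2, Pow(s, 2)) (Function('F')(s) = Mul(s, Mul(2, s)) = Mul(2, Pow(s, 2)))
Function('G')(l) = Pow(Add(-2, l), 2)
u = 11 (u = Mul(-11, -1) = 11)
Function('r')(J, y) = Mul(-3, y) (Function('r')(J, y) = Mul(y, -3) = Mul(-3, y))
Pow(Add(Function('F')(-81), Function('r')(Function('G')(-13), u)), -1) = Pow(Add(Mul(2, Pow(-81, 2)), Mul(-3, 11)), -1) = Pow(Add(Mul(2, 6561), -33), -1) = Pow(Add(13122, -33), -1) = Pow(13089, -1) = Rational(1, 13089)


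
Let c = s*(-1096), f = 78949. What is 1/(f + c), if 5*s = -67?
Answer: 5/468177 ≈ 1.0680e-5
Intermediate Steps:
s = -67/5 (s = (⅕)*(-67) = -67/5 ≈ -13.400)
c = 73432/5 (c = -67/5*(-1096) = 73432/5 ≈ 14686.)
1/(f + c) = 1/(78949 + 73432/5) = 1/(468177/5) = 5/468177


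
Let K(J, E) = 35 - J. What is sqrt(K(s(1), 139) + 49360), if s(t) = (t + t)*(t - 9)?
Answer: sqrt(49411) ≈ 222.29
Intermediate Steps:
s(t) = 2*t*(-9 + t) (s(t) = (2*t)*(-9 + t) = 2*t*(-9 + t))
sqrt(K(s(1), 139) + 49360) = sqrt((35 - 2*(-9 + 1)) + 49360) = sqrt((35 - 2*(-8)) + 49360) = sqrt((35 - 1*(-16)) + 49360) = sqrt((35 + 16) + 49360) = sqrt(51 + 49360) = sqrt(49411)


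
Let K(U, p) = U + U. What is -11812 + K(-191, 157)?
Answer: -12194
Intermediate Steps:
K(U, p) = 2*U
-11812 + K(-191, 157) = -11812 + 2*(-191) = -11812 - 382 = -12194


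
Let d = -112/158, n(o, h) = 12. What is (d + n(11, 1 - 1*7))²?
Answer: 795664/6241 ≈ 127.49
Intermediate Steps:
d = -56/79 (d = -112*1/158 = -56/79 ≈ -0.70886)
(d + n(11, 1 - 1*7))² = (-56/79 + 12)² = (892/79)² = 795664/6241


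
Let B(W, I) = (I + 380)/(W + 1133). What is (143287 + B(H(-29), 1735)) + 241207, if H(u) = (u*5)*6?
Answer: 101124037/263 ≈ 3.8450e+5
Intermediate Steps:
H(u) = 30*u (H(u) = (5*u)*6 = 30*u)
B(W, I) = (380 + I)/(1133 + W)
(143287 + B(H(-29), 1735)) + 241207 = (143287 + (380 + 1735)/(1133 + 30*(-29))) + 241207 = (143287 + 2115/(1133 - 870)) + 241207 = (143287 + 2115/263) + 241207 = 37686596/263 + 241207 = 101124037/263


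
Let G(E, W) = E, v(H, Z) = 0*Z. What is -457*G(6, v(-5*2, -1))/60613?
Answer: -2742/60613 ≈ -0.045238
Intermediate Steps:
v(H, Z) = 0
-457*G(6, v(-5*2, -1))/60613 = -457*6/60613 = -2742*1/60613 = -2742/60613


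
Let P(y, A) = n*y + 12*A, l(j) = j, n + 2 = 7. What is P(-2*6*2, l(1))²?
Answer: 11664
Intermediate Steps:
n = 5 (n = -2 + 7 = 5)
P(y, A) = 5*y + 12*A
P(-2*6*2, l(1))² = (5*(-2*6*2) + 12*1)² = (5*(-12*2) + 12)² = (5*(-24) + 12)² = (-120 + 12)² = (-108)² = 11664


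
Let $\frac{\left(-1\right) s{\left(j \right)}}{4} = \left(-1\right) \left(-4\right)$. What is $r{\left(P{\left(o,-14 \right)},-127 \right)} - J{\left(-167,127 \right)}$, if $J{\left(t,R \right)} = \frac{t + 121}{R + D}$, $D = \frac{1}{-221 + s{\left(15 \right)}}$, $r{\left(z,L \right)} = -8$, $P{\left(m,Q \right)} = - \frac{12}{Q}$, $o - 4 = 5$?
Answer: $- \frac{114941}{15049} \approx -7.6378$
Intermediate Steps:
$o = 9$ ($o = 4 + 5 = 9$)
$s{\left(j \right)} = -16$ ($s{\left(j \right)} = - 4 \left(\left(-1\right) \left(-4\right)\right) = \left(-4\right) 4 = -16$)
$D = - \frac{1}{237}$ ($D = \frac{1}{-221 - 16} = \frac{1}{-237} = - \frac{1}{237} \approx -0.0042194$)
$J{\left(t,R \right)} = \frac{121 + t}{- \frac{1}{237} + R}$ ($J{\left(t,R \right)} = \frac{t + 121}{R - \frac{1}{237}} = \frac{121 + t}{- \frac{1}{237} + R}$)
$r{\left(P{\left(o,-14 \right)},-127 \right)} - J{\left(-167,127 \right)} = -8 - \frac{237 \left(121 - 167\right)}{-1 + 237 \cdot 127} = -8 - 237 \frac{1}{-1 + 30099} \left(-46\right) = -8 - 237 \cdot \frac{1}{30098} \left(-46\right) = -8 - - \frac{5451}{15049} = -8 + \frac{5451}{15049} = - \frac{114941}{15049}$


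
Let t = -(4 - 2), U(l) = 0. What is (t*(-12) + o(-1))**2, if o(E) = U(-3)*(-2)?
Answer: 576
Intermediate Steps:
t = -2 (t = -1*2 = -2)
o(E) = 0 (o(E) = 0*(-2) = 0)
(t*(-12) + o(-1))**2 = (-2*(-12) + 0)**2 = (24 + 0)**2 = 24**2 = 576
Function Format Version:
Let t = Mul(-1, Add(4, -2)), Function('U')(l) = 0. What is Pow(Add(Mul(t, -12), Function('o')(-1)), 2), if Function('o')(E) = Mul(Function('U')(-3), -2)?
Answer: 576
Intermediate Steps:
t = -2 (t = Mul(-1, 2) = -2)
Function('o')(E) = 0 (Function('o')(E) = Mul(0, -2) = 0)
Pow(Add(Mul(t, -12), Function('o')(-1)), 2) = Pow(Add(Mul(-2, -12), 0), 2) = Pow(Add(24, 0), 2) = Pow(24, 2) = 576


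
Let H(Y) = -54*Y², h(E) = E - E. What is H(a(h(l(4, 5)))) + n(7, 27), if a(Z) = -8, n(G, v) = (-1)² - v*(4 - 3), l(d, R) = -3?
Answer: -3482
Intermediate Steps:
n(G, v) = 1 - v
h(E) = 0
H(a(h(l(4, 5)))) + n(7, 27) = -54*(-8)² + (1 - 1*27) = -54*64 + (1 - 27) = -3456 - 26 = -3482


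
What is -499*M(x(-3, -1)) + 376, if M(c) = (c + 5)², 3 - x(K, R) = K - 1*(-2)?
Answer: -40043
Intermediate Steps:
x(K, R) = 1 - K (x(K, R) = 3 - (K - 1*(-2)) = 3 - (K + 2) = 3 - (2 + K) = 3 + (-2 - K) = 1 - K)
M(c) = (5 + c)²
-499*M(x(-3, -1)) + 376 = -499*(5 + (1 - 1*(-3)))² + 376 = -499*(5 + (1 + 3))² + 376 = -499*(5 + 4)² + 376 = -499*9² + 376 = -499*81 + 376 = -40419 + 376 = -40043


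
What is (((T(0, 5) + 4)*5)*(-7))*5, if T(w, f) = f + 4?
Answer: -2275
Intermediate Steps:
T(w, f) = 4 + f
(((T(0, 5) + 4)*5)*(-7))*5 = ((((4 + 5) + 4)*5)*(-7))*5 = (((9 + 4)*5)*(-7))*5 = ((13*5)*(-7))*5 = (65*(-7))*5 = -455*5 = -2275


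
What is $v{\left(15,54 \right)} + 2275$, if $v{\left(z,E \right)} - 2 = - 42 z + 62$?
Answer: $1709$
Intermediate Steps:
$v{\left(z,E \right)} = 64 - 42 z$ ($v{\left(z,E \right)} = 2 - \left(-62 + 42 z\right) = 64 - 42 z$)
$v{\left(15,54 \right)} + 2275 = \left(64 - 630\right) + 2275 = -566 + 2275 = 1709$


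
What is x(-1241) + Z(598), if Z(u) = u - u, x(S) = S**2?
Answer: 1540081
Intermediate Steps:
Z(u) = 0
x(-1241) + Z(598) = (-1241)**2 + 0 = 1540081 + 0 = 1540081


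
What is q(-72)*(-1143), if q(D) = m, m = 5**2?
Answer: -28575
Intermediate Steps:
m = 25
q(D) = 25
q(-72)*(-1143) = 25*(-1143) = -28575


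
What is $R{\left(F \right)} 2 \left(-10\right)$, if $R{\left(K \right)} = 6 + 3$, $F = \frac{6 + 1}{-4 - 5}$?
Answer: $-180$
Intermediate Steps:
$F = - \frac{7}{9}$ ($F = \frac{7}{-9} = 7 \left(- \frac{1}{9}\right) = - \frac{7}{9} \approx -0.77778$)
$R{\left(K \right)} = 9$
$R{\left(F \right)} 2 \left(-10\right) = 9 \cdot 2 \left(-10\right) = 18 \left(-10\right) = -180$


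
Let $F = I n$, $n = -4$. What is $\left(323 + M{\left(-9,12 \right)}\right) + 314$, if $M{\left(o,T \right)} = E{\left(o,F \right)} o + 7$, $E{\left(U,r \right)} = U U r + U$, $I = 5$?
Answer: $15305$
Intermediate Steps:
$F = -20$ ($F = 5 \left(-4\right) = -20$)
$E{\left(U,r \right)} = U + r U^{2}$ ($E{\left(U,r \right)} = U^{2} r + U = r U^{2} + U = U + r U^{2}$)
$M{\left(o,T \right)} = 7 + o^{2} \left(1 - 20 o\right)$ ($M{\left(o,T \right)} = o \left(1 + o \left(-20\right)\right) o + 7 = o \left(1 - 20 o\right) o + 7 = o^{2} \left(1 - 20 o\right) + 7 = 7 + o^{2} \left(1 - 20 o\right)$)
$\left(323 + M{\left(-9,12 \right)}\right) + 314 = \left(323 + \left(7 + \left(-9\right)^{2} \left(1 - -180\right)\right)\right) + 314 = \left(323 + \left(7 + 81 \left(1 + 180\right)\right)\right) + 314 = \left(323 + \left(7 + 81 \cdot 181\right)\right) + 314 = \left(323 + \left(7 + 14661\right)\right) + 314 = \left(323 + 14668\right) + 314 = 14991 + 314 = 15305$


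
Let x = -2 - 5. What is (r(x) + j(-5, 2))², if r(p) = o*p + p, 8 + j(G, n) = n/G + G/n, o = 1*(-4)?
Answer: 10201/100 ≈ 102.01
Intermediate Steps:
o = -4
j(G, n) = -8 + G/n + n/G (j(G, n) = -8 + (n/G + G/n) = -8 + (G/n + n/G) = -8 + G/n + n/G)
x = -7
r(p) = -3*p (r(p) = -4*p + p = -3*p)
(r(x) + j(-5, 2))² = (-3*(-7) + (-8 - 5/2 + 2/(-5)))² = (21 + (-8 - 5*½ + 2*(-⅕)))² = (21 + (-8 - 5/2 - ⅖))² = (21 - 109/10)² = (101/10)² = 10201/100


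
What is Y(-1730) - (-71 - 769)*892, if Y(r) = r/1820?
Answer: 136368787/182 ≈ 7.4928e+5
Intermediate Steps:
Y(r) = r/1820 (Y(r) = r*(1/1820) = r/1820)
Y(-1730) - (-71 - 769)*892 = (1/1820)*(-1730) - (-71 - 769)*892 = -173/182 - (-840)*892 = -173/182 - 1*(-749280) = -173/182 + 749280 = 136368787/182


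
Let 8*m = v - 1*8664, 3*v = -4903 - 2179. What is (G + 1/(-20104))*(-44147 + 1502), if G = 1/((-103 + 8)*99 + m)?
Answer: 15806156025/2601397288 ≈ 6.0760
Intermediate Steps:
v = -7082/3 (v = (-4903 - 2179)/3 = (1/3)*(-7082) = -7082/3 ≈ -2360.7)
m = -16537/12 (m = (-7082/3 - 1*8664)/8 = (-7082/3 - 8664)/8 = (1/8)*(-33074/3) = -16537/12 ≈ -1378.1)
G = -12/129397 (G = 1/((-103 + 8)*99 - 16537/12) = 1/(-95*99 - 16537/12) = 1/(-9405 - 16537/12) = 1/(-129397/12) = -12/129397 ≈ -9.2738e-5)
(G + 1/(-20104))*(-44147 + 1502) = (-12/129397 + 1/(-20104))*(-44147 + 1502) = (-12/129397 - 1/20104)*(-42645) = -370645/2601397288*(-42645) = 15806156025/2601397288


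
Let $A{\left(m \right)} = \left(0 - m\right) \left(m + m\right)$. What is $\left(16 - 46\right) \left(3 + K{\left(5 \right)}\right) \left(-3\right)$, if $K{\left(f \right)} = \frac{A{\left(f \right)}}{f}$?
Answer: $-630$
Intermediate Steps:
$A{\left(m \right)} = - 2 m^{2}$ ($A{\left(m \right)} = - m 2 m = - 2 m^{2}$)
$K{\left(f \right)} = - 2 f$ ($K{\left(f \right)} = \frac{\left(-2\right) f^{2}}{f} = - 2 f$)
$\left(16 - 46\right) \left(3 + K{\left(5 \right)}\right) \left(-3\right) = \left(16 - 46\right) \left(3 - 10\right) \left(-3\right) = - 30 \left(3 - 10\right) \left(-3\right) = - 30 \left(\left(-7\right) \left(-3\right)\right) = \left(-30\right) 21 = -630$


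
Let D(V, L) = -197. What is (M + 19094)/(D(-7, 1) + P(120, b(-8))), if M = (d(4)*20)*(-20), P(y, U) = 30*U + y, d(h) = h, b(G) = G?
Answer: -17494/317 ≈ -55.186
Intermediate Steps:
P(y, U) = y + 30*U
M = -1600 (M = (4*20)*(-20) = 80*(-20) = -1600)
(M + 19094)/(D(-7, 1) + P(120, b(-8))) = (-1600 + 19094)/(-197 + (120 + 30*(-8))) = 17494/(-197 + (120 - 240)) = 17494/(-197 - 120) = 17494/(-317) = 17494*(-1/317) = -17494/317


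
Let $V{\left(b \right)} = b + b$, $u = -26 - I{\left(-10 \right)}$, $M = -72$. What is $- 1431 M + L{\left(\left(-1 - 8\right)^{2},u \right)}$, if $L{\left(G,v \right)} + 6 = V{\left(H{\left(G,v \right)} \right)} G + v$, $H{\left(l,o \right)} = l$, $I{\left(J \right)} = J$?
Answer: $116132$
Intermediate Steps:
$u = -16$ ($u = -26 - -10 = -26 + 10 = -16$)
$V{\left(b \right)} = 2 b$
$L{\left(G,v \right)} = -6 + v + 2 G^{2}$ ($L{\left(G,v \right)} = -6 + \left(2 G G + v\right) = -6 + \left(2 G^{2} + v\right) = -6 + \left(v + 2 G^{2}\right) = -6 + v + 2 G^{2}$)
$- 1431 M + L{\left(\left(-1 - 8\right)^{2},u \right)} = \left(-1431\right) \left(-72\right) - \left(22 - 2 \left(-1 - 8\right)^{4}\right) = 103032 - \left(22 - 13122\right) = 103032 - -13100 = 103032 + 13100 = 116132$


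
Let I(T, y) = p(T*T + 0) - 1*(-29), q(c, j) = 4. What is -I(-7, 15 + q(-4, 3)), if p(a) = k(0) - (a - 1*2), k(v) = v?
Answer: 18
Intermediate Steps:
p(a) = 2 - a (p(a) = 0 - (a - 1*2) = 0 - (a - 2) = 0 - (-2 + a) = 0 + (2 - a) = 2 - a)
I(T, y) = 31 - T**2 (I(T, y) = (2 - (T*T + 0)) - 1*(-29) = (2 - (T**2 + 0)) + 29 = (2 - T**2) + 29 = 31 - T**2)
-I(-7, 15 + q(-4, 3)) = -(31 - 1*(-7)**2) = -(31 - 1*49) = -(31 - 49) = -1*(-18) = 18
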